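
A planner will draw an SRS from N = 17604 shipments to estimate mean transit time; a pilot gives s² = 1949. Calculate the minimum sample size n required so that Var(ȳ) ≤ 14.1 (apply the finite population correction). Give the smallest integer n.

138

Without fpc, n₀ = s²/D = 1949/14.1 = 138.2270.
With fpc, (1 − n/N)·s²/n ≤ D requires n ≥ n₀/(1 + n₀/N) = 138.2270/(1 + 138.2270/17604) = 137.1501.
Rounding up, n = 138.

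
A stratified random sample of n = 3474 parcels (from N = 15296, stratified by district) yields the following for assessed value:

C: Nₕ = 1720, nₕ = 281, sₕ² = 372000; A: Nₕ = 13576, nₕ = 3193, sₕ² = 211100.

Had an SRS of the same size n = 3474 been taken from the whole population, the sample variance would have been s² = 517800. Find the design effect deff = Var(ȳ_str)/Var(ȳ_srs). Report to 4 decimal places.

Var(ȳ_str) = Σ Wₕ²(1−fₕ)sₕ²/nₕ with Wₕ = Nₕ/15296:
  C: (1720/15296)²·(1−281/1720)·372000/281 = 14.004581
  A: (13576/15296)²·(1−3193/13576)·211100/3193 = 39.831646
  → Var(ȳ_str) = 53.836227.
Var(ȳ_srs) = (1 − 3474/15296)·517800/3474 = 115.1981.
deff = 53.836227 / 115.1981 = 0.4673.

0.4673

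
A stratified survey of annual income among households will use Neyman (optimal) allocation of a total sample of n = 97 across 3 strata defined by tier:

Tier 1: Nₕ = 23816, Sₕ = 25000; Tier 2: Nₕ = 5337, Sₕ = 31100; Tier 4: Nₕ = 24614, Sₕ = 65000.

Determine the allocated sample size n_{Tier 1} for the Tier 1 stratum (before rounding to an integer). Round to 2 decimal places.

24.46

Neyman allocation: nₕ = n·NₕSₕ / Σⱼ NⱼSⱼ.
Σ NⱼSⱼ = 23816·25000 + 5337·31100 + 24614·65000 = 2.3612907 × 10^9.
n_{Tier 1} = 97·23816·25000 / (2.3612907 × 10^9) = 24.46.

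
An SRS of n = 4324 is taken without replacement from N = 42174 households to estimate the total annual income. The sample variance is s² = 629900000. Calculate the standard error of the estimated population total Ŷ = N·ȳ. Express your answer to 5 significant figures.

1.5249 × 10^7

Var(Ŷ) = N²·Var(ȳ) = N²·(1 − n/N)·s²/n.
f = 4324/42174 = 0.10252762; Var(ȳ) = 0.89747238·629900000/4324 = 130739.56.
Var(Ŷ) = 42174² · 130739.56 = 2.3253943 × 10^14.
SE(Ŷ) = √(2.3253943 × 10^14) = 1.5249 × 10^7.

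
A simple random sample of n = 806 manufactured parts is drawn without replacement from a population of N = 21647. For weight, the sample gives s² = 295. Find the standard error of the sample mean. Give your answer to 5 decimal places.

Under SRS without replacement, Var(ȳ) = (1 − f)·s²/n with f = n/N = 806/21647 = 0.03723380.
Var(ȳ) = (1 − 0.03723380)·295/806 = 0.96276620·0.36600496 = 0.35237721.
SE(ȳ) = √(0.35237721) = 0.59361.

0.59361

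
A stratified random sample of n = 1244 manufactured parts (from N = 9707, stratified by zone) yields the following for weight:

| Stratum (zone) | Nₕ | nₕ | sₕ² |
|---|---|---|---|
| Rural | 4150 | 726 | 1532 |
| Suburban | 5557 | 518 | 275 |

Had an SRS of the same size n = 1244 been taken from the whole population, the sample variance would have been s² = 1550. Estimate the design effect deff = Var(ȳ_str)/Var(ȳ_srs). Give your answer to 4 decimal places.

0.4382

Var(ȳ_str) = Σ Wₕ²(1−fₕ)sₕ²/nₕ with Wₕ = Nₕ/9707:
  Rural: (4150/9707)²·(1−726/4150)·1532/726 = 0.31822474
  Suburban: (5557/9707)²·(1−518/5557)·275/518 = 0.15776753
  → Var(ȳ_str) = 0.47599227.
Var(ȳ_srs) = (1 − 1244/9707)·1550/1244 = 1.0863021.
deff = 0.47599227 / 1.0863021 = 0.4382.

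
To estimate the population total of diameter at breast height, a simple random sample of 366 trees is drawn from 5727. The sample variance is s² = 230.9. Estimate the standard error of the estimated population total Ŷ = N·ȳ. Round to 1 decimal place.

4401.1

Var(Ŷ) = N²·Var(ȳ) = N²·(1 − n/N)·s²/n.
f = 366/5727 = 0.06390781; Var(ȳ) = 0.93609219·230.9/366 = 0.59055652.
Var(Ŷ) = 5727² · 0.59055652 = 1.9369385 × 10^7.
SE(Ŷ) = √(1.9369385 × 10^7) = 4401.1.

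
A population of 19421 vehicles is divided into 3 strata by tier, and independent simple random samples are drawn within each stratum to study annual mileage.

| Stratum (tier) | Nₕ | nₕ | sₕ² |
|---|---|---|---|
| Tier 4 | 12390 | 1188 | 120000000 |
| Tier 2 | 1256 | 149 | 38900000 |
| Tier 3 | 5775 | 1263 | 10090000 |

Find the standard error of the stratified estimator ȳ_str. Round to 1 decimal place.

196.7

Var(ȳ_str) = Σₕ Wₕ²(1 − fₕ)sₕ²/nₕ with Wₕ = Nₕ/N, N = 19421.
Tier 4: Wₕ = 0.63796921; term = 0.63796921²·(1 − 0.09588378)·120000000/1188 = 37169.653.
Tier 2: Wₕ = 0.06467226; term = 0.06467226²·(1 − 0.11863057)·38900000/149 = 962.40399.
Tier 3: Wₕ = 0.29735853; term = 0.29735853²·(1 − 0.21870130)·10090000/1263 = 551.90677.
Sum = 38683.964.
SE = √(38683.964) = 196.7.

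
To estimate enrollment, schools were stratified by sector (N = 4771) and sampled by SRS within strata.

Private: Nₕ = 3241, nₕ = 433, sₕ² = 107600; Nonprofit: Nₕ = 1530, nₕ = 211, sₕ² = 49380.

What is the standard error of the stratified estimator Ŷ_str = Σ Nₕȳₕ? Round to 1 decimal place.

52285.8

Var(Ŷ_str) = Σₕ Nₕ²(1 − fₕ)sₕ²/nₕ.
Private: 3241²·(1 − 433/3241)·107600/433 = 2.2615204 × 10^9.
Nonprofit: 1530²·(1 − 211/1530)·49380/211 = 4.7228577 × 10^8.
Sum = 2.7338062 × 10^9.
SE = √(2.7338062 × 10^9) = 52285.8.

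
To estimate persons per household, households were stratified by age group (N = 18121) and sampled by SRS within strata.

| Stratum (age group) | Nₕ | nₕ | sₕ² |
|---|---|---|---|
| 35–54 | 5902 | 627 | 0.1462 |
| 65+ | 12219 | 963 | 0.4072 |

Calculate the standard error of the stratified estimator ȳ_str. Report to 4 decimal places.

Var(ȳ_str) = Σₕ Wₕ²(1 − fₕ)sₕ²/nₕ with Wₕ = Nₕ/N, N = 18121.
35–54: Wₕ = 0.32569946; term = 0.32569946²·(1 − 0.10623517)·0.1462/627 = 2.2107375 × 10^-5.
65+: Wₕ = 0.67430054; term = 0.67430054²·(1 − 0.07881169)·0.4072/963 = 1.7710748 × 10^-4.
Sum = 1.9921486 × 10^-4.
SE = √(1.9921486 × 10^-4) = 0.0141.

0.0141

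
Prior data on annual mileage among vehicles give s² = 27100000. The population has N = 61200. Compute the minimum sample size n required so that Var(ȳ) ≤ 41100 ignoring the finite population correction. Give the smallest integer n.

Without fpc, n₀ = s²/D = 27100000/41100 = 659.3674.
Rounding up, n = 660.

660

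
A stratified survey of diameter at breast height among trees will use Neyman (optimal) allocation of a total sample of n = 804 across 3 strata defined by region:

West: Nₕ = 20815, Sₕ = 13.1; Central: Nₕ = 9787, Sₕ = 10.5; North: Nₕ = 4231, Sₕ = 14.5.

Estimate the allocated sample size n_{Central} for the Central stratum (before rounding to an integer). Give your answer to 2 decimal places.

Neyman allocation: nₕ = n·NₕSₕ / Σⱼ NⱼSⱼ.
Σ NⱼSⱼ = 20815·13.1 + 9787·10.5 + 4231·14.5 = 436789.5.
n_{Central} = 804·9787·10.5 / 436789.5 = 189.16.

189.16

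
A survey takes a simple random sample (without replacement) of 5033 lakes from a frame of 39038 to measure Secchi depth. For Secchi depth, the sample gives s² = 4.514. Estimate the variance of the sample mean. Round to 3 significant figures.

7.81 × 10^-4

Under SRS without replacement, Var(ȳ) = (1 − f)·s²/n with f = n/N = 5033/39038 = 0.12892566.
Var(ȳ) = (1 − 0.12892566)·4.514/5033 = 0.87107434·8.9688059 × 10^-4 = 7.8124966 × 10^-4.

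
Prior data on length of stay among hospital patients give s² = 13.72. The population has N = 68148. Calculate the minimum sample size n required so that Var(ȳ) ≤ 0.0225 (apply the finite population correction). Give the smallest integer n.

605

Without fpc, n₀ = s²/D = 13.72/0.0225 = 609.7778.
With fpc, (1 − n/N)·s²/n ≤ D requires n ≥ n₀/(1 + n₀/N) = 609.7778/(1 + 609.7778/68148) = 604.3700.
Rounding up, n = 605.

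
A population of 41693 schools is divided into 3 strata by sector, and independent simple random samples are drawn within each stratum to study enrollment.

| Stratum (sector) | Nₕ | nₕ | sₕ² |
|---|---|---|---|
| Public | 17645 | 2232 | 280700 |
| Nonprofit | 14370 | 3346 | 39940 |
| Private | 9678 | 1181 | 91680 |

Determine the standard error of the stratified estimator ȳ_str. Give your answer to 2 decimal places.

4.94

Var(ȳ_str) = Σₕ Wₕ²(1 − fₕ)sₕ²/nₕ with Wₕ = Nₕ/N, N = 41693.
Public: Wₕ = 0.42321253; term = 0.42321253²·(1 − 0.12649476)·280700/2232 = 19.675726.
Nonprofit: Wₕ = 0.34466217; term = 0.34466217²·(1 − 0.23284621)·39940/3346 = 1.0878069.
Private: Wₕ = 0.23212530; term = 0.23212530²·(1 − 0.12202934)·91680/1181 = 3.6723972.
Sum = 24.43593.
SE = √(24.43593) = 4.94.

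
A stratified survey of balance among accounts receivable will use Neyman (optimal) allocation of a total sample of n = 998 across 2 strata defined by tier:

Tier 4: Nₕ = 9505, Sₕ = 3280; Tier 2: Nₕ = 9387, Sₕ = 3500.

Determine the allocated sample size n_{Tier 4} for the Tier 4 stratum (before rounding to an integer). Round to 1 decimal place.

Neyman allocation: nₕ = n·NₕSₕ / Σⱼ NⱼSⱼ.
Σ NⱼSⱼ = 9505·3280 + 9387·3500 = 6.40309 × 10^7.
n_{Tier 4} = 998·9505·3280 / (6.40309 × 10^7) = 485.9.

485.9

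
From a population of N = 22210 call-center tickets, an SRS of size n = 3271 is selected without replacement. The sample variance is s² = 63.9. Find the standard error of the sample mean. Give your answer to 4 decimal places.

0.1291

Under SRS without replacement, Var(ȳ) = (1 − f)·s²/n with f = n/N = 3271/22210 = 0.14727600.
Var(ȳ) = (1 − 0.14727600)·63.9/3271 = 0.85272400·0.01953531 = 0.016658228.
SE(ȳ) = √(0.016658228) = 0.1291.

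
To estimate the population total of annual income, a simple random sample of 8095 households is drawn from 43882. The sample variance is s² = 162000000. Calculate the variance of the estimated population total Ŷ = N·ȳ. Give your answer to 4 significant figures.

3.143 × 10^13

Var(Ŷ) = N²·Var(ȳ) = N²·(1 − n/N)·s²/n.
f = 8095/43882 = 0.18447199; Var(ȳ) = 0.81552801·162000000/8095 = 16320.635.
Var(Ŷ) = 43882² · 16320.635 = 3.1427503 × 10^13.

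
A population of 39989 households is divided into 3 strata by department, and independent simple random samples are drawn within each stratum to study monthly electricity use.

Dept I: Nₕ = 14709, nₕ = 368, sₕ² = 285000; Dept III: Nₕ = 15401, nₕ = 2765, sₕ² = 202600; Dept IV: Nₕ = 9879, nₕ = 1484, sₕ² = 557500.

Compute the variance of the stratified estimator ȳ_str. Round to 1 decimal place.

Var(ȳ_str) = Σₕ Wₕ²(1 − fₕ)sₕ²/nₕ with Wₕ = Nₕ/N, N = 39989.
Dept I: Wₕ = 0.36782615; term = 0.36782615²·(1 − 0.02501870)·285000/368 = 102.15945.
Dept III: Wₕ = 0.38513091; term = 0.38513091²·(1 − 0.17953380)·202600/2765 = 8.9170614.
Dept IV: Wₕ = 0.24704294; term = 0.24704294²·(1 − 0.15021763)·557500/1484 = 19.483347.
Sum = 130.55986.

130.6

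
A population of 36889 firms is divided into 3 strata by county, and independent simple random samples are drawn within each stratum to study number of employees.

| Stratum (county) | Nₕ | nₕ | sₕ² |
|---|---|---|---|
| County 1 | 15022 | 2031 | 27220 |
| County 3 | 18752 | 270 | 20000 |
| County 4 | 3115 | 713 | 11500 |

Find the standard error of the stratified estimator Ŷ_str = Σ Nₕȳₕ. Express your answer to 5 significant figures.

168550

Var(Ŷ_str) = Σₕ Nₕ²(1 − fₕ)sₕ²/nₕ.
County 1: 15022²·(1 − 2031/15022)·27220/2031 = 2.6154627 × 10^9.
County 3: 18752²·(1 − 270/18752)·20000/270 = 2.5672183 × 10^10.
County 4: 3115²·(1 − 713/3115)·11500/713 = 1.2068113 × 10^8.
Sum = 2.8408327 × 10^10.
SE = √(2.8408327 × 10^10) = 168550.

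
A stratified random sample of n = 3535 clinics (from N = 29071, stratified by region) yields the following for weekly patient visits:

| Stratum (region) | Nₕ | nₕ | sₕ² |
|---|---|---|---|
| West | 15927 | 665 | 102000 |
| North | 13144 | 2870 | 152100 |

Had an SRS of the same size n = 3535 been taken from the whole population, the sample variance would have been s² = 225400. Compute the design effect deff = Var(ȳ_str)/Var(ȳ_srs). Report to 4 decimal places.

0.9389

Var(ȳ_str) = Σ Wₕ²(1−fₕ)sₕ²/nₕ with Wₕ = Nₕ/29071:
  West: (15927/29071)²·(1−665/15927)·102000/665 = 44.116801
  North: (13144/29071)²·(1−2870/13144)·152100/2870 = 8.4682659
  → Var(ȳ_str) = 52.585067.
Var(ȳ_srs) = (1 − 3535/29071)·225400/3535 = 56.008945.
deff = 52.585067 / 56.008945 = 0.9389.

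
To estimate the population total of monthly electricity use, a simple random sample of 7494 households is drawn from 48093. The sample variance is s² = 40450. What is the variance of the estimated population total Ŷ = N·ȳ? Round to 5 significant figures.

1.0539 × 10^10

Var(Ŷ) = N²·Var(ȳ) = N²·(1 − n/N)·s²/n.
f = 7494/48093 = 0.15582309; Var(ȳ) = 0.84417691·40450/7494 = 4.5565727.
Var(Ŷ) = 48093² · 4.5565727 = 1.0539064 × 10^10.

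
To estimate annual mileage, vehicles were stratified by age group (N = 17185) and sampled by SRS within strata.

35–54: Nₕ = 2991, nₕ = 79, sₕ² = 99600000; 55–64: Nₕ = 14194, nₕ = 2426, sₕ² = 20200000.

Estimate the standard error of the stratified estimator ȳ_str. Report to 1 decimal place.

204.7

Var(ȳ_str) = Σₕ Wₕ²(1 − fₕ)sₕ²/nₕ with Wₕ = Nₕ/N, N = 17185.
35–54: Wₕ = 0.17404713; term = 0.17404713²·(1 − 0.02641257)·99600000/79 = 37182.703.
55–64: Wₕ = 0.82595287; term = 0.82595287²·(1 − 0.17091729)·20200000/2426 = 4709.4367.
Sum = 41892.14.
SE = √(41892.14) = 204.7.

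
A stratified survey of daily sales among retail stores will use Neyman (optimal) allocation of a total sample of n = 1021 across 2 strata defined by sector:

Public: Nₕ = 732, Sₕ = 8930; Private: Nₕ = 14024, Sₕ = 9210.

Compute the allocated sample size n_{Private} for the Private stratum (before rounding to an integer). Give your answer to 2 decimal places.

Neyman allocation: nₕ = n·NₕSₕ / Σⱼ NⱼSⱼ.
Σ NⱼSⱼ = 732·8930 + 14024·9210 = 1.356978 × 10^8.
n_{Private} = 1021·14024·9210 / (1.356978 × 10^8) = 971.82.

971.82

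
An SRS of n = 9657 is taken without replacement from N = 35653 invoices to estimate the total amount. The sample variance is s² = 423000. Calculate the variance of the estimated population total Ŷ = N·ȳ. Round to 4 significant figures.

Var(Ŷ) = N²·Var(ȳ) = N²·(1 − n/N)·s²/n.
f = 9657/35653 = 0.27086080; Var(ȳ) = 0.72913920·423000/9657 = 31.938064.
Var(Ŷ) = 35653² · 31.938064 = 4.0597636 × 10^10.

4.060 × 10^10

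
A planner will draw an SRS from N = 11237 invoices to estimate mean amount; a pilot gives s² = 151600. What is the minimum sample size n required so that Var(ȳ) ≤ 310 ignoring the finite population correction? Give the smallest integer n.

490

Without fpc, n₀ = s²/D = 151600/310 = 489.0323.
Rounding up, n = 490.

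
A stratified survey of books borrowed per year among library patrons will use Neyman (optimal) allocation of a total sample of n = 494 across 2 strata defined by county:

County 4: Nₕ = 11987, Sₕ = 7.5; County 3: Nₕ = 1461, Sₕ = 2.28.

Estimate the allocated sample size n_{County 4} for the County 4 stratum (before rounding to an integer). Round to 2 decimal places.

476.35

Neyman allocation: nₕ = n·NₕSₕ / Σⱼ NⱼSⱼ.
Σ NⱼSⱼ = 11987·7.5 + 1461·2.28 = 93233.58.
n_{County 4} = 494·11987·7.5 / 93233.58 = 476.35.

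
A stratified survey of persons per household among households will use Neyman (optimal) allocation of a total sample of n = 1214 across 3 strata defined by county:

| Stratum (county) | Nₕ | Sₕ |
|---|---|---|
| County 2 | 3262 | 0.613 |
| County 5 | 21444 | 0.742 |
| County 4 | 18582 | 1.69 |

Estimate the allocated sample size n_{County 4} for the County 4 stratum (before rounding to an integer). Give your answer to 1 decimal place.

Neyman allocation: nₕ = n·NₕSₕ / Σⱼ NⱼSⱼ.
Σ NⱼSⱼ = 3262·0.613 + 21444·0.742 + 18582·1.69 = 49314.634.
n_{County 4} = 1214·18582·1.69 / 49314.634 = 773.1.

773.1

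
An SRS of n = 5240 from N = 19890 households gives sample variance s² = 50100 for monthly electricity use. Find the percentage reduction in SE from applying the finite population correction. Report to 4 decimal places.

f = n/N = 5240/19890 = 0.26344897.
SE_no-fpc = √(s²/n) = 3.0920978; SE_fpc = √((1−f)s²/n) = 2.6537172.
Ratio = √(1−f) = 0.85822551. Reduction = 100·(1 − 0.85822551) = 14.1774%.

14.1774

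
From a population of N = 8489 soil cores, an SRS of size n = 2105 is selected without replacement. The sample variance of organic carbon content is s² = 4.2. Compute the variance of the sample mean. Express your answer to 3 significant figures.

0.00150

Under SRS without replacement, Var(ȳ) = (1 − f)·s²/n with f = n/N = 2105/8489 = 0.24796796.
Var(ȳ) = (1 − 0.24796796)·4.2/2105 = 0.75203204·0.0019952494 = 0.0015004915.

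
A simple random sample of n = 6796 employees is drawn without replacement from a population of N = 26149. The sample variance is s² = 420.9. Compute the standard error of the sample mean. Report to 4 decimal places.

0.2141

Under SRS without replacement, Var(ȳ) = (1 − f)·s²/n with f = n/N = 6796/26149 = 0.25989522.
Var(ȳ) = (1 − 0.25989522)·420.9/6796 = 0.74010478·0.06193349 = 0.045837272.
SE(ȳ) = √(0.045837272) = 0.2141.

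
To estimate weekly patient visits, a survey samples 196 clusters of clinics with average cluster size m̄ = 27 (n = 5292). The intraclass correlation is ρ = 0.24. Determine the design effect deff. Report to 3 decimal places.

deff = 1 + (27 − 1)·0.24 = 1 + 6.24 = 7.24.

7.240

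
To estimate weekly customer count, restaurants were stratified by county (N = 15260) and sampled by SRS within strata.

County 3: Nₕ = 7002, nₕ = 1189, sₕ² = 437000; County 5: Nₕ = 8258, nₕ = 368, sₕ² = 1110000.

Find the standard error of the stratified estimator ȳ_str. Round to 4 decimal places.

30.1362

Var(ȳ_str) = Σₕ Wₕ²(1 − fₕ)sₕ²/nₕ with Wₕ = Nₕ/N, N = 15260.
County 3: Wₕ = 0.45884666; term = 0.45884666²·(1 − 0.16980863)·437000/1189 = 64.241096.
County 5: Wₕ = 0.54115334; term = 0.54115334²·(1 − 0.04456285)·1110000/368 = 843.95244.
Sum = 908.19354.
SE = √(908.19354) = 30.1362.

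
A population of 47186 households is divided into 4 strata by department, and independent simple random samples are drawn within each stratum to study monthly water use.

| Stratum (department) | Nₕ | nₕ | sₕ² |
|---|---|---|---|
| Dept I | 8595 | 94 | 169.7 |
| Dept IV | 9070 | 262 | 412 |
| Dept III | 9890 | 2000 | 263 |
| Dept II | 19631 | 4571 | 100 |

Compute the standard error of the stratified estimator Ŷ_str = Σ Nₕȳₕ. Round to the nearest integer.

16561

Var(Ŷ_str) = Σₕ Nₕ²(1 − fₕ)sₕ²/nₕ.
Dept I: 8595²·(1 − 94/8595)·169.7/94 = 1.3190762 × 10^8.
Dept IV: 9070²·(1 − 262/9070)·412/262 = 1.2562629 × 10^8.
Dept III: 9890²·(1 − 2000/9890)·263/2000 = 1.0261221 × 10^7.
Dept II: 19631²·(1 − 4571/19631)·100/4571 = 6.4677939 × 10^6.
Sum = 2.7426292 × 10^8.
SE = √(2.7426292 × 10^8) = 16561.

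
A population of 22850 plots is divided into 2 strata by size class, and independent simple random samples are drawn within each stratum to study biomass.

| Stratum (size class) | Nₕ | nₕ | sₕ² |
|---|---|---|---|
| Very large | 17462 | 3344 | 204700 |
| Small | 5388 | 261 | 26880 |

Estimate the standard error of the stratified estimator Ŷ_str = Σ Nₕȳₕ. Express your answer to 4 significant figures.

Var(Ŷ_str) = Σₕ Nₕ²(1 − fₕ)sₕ²/nₕ.
Very large: 17462²·(1 − 3344/17462)·204700/3344 = 1.5091025 × 10^10.
Small: 5388²·(1 − 261/5388)·26880/261 = 2.8449829 × 10^9.
Sum = 1.7936008 × 10^10.
SE = √(1.7936008 × 10^10) = 133900.

133900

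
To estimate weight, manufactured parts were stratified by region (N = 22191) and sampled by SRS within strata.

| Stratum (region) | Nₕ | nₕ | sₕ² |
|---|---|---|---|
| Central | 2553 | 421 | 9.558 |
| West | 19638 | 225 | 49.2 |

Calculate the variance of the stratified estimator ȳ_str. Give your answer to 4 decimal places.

Var(ȳ_str) = Σₕ Wₕ²(1 − fₕ)sₕ²/nₕ with Wₕ = Nₕ/N, N = 22191.
Central: Wₕ = 0.11504664; term = 0.11504664²·(1 − 0.16490403)·9.558/421 = 2.509396 × 10^-4.
West: Wₕ = 0.88495336; term = 0.88495336²·(1 − 0.01145738)·49.2/225 = 0.16928511.
Sum = 0.16953605.

0.1695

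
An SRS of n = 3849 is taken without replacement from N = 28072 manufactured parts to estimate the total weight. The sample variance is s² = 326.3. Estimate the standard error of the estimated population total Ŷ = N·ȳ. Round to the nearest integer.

Var(Ŷ) = N²·Var(ȳ) = N²·(1 − n/N)·s²/n.
f = 3849/28072 = 0.13711171; Var(ȳ) = 0.86288829·326.3/3849 = 0.073151584.
Var(Ŷ) = 28072² · 0.073151584 = 5.7646168 × 10^7.
SE(Ŷ) = √(5.7646168 × 10^7) = 7593.

7593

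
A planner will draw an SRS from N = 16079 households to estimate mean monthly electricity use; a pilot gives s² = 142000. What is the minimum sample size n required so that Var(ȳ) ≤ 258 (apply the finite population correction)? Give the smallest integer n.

533

Without fpc, n₀ = s²/D = 142000/258 = 550.3876.
With fpc, (1 − n/N)·s²/n ≤ D requires n ≥ n₀/(1 + n₀/N) = 550.3876/(1 + 550.3876/16079) = 532.1713.
Rounding up, n = 533.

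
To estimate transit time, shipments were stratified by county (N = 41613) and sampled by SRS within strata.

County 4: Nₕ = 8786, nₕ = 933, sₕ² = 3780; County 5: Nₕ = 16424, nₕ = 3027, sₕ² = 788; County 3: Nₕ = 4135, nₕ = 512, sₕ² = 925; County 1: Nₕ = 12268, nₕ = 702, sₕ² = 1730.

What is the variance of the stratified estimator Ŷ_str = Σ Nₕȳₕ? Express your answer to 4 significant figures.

7.136 × 10^8

Var(Ŷ_str) = Σₕ Nₕ²(1 − fₕ)sₕ²/nₕ.
County 4: 8786²·(1 − 933/8786)·3780/933 = 2.7953549 × 10^8.
County 5: 16424²·(1 − 3027/16424)·788/3027 = 5.7279641 × 10^7.
County 3: 4135²·(1 − 512/4135)·925/512 = 2.7065473 × 10^7.
County 1: 12268²·(1 − 702/12268)·1730/702 = 3.496761 × 10^8.
Sum = 7.135567 × 10^8.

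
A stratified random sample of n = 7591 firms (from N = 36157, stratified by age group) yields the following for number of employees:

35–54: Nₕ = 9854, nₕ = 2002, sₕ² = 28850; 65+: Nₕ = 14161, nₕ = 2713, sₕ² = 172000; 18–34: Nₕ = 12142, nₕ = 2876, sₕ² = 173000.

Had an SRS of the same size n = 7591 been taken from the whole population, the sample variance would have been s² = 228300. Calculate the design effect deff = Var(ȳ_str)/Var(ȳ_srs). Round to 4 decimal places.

0.5846

Var(ȳ_str) = Σ Wₕ²(1−fₕ)sₕ²/nₕ with Wₕ = Nₕ/36157:
  35–54: (9854/36157)²·(1−2002/9854)·28850/2002 = 0.8528837
  65+: (14161/36157)²·(1−2713/14161)·172000/2713 = 7.8617172
  18–34: (12142/36157)²·(1−2876/12142)·173000/2876 = 5.1767235
  → Var(ȳ_str) = 13.891324.
Var(ȳ_srs) = (1 − 7591/36157)·228300/7591 = 23.760959.
deff = 13.891324 / 23.760959 = 0.5846.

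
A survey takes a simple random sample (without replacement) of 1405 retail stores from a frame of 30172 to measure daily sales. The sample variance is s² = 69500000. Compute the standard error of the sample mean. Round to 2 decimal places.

217.17

Under SRS without replacement, Var(ȳ) = (1 − f)·s²/n with f = n/N = 1405/30172 = 0.04656635.
Var(ȳ) = (1 − 0.04656635)·69500000/1405 = 0.95343365·49466.192 = 47162.732.
SE(ȳ) = √(47162.732) = 217.17.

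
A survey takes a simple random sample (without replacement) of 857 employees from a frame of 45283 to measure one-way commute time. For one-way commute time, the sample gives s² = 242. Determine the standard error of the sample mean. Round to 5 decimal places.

0.52634

Under SRS without replacement, Var(ȳ) = (1 − f)·s²/n with f = n/N = 857/45283 = 0.01892542.
Var(ȳ) = (1 − 0.01892542)·242/857 = 0.98107458·0.2823804 = 0.27703623.
SE(ȳ) = √(0.27703623) = 0.52634.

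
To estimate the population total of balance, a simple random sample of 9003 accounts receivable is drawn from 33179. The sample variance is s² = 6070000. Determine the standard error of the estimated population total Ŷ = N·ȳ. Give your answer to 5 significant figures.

735400

Var(Ŷ) = N²·Var(ȳ) = N²·(1 − n/N)·s²/n.
f = 9003/33179 = 0.27134633; Var(ȳ) = 0.72865367·6070000/9003 = 491.27266.
Var(Ŷ) = 33179² · 491.27266 = 5.4081556 × 10^11.
SE(Ŷ) = √(5.4081556 × 10^11) = 735400.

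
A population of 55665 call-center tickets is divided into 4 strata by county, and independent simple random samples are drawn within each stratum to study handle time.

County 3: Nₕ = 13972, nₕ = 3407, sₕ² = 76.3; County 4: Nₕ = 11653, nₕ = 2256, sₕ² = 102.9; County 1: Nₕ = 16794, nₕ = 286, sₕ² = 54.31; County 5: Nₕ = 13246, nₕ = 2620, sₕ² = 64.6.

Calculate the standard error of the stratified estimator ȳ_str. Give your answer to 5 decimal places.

0.14418

Var(ȳ_str) = Σₕ Wₕ²(1 − fₕ)sₕ²/nₕ with Wₕ = Nₕ/N, N = 55665.
County 3: Wₕ = 0.25100153; term = 0.25100153²·(1 − 0.24384483)·76.3/3407 = 0.0010668812.
County 4: Wₕ = 0.20934160; term = 0.20934160²·(1 − 0.19359822)·102.9/2256 = 0.0016119027.
County 1: Wₕ = 0.30169766; term = 0.30169766²·(1 − 0.01702989)·54.31/286 = 0.016990179.
County 5: Wₕ = 0.23795922; term = 0.23795922²·(1 − 0.19779556)·64.6/2620 = 0.0011200086.
Sum = 0.020788972.
SE = √(0.020788972) = 0.14418.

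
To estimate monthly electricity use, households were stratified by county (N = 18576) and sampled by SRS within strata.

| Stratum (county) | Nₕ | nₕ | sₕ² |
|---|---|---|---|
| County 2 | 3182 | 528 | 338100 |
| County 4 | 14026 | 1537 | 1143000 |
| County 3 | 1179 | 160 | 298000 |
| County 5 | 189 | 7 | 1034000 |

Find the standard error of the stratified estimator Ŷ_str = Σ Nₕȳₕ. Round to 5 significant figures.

Var(Ŷ_str) = Σₕ Nₕ²(1 − fₕ)sₕ²/nₕ.
County 2: 3182²·(1 − 528/3182)·338100/528 = 5.4076969 × 10^9.
County 4: 14026²·(1 − 1537/14026)·1143000/1537 = 1.3026684 × 10^11.
County 3: 1179²·(1 − 160/1179)·298000/160 = 2.2376094 × 10^9.
County 5: 189²·(1 − 7/189)·1034000/7 = 5.081076 × 10^9.
Sum = 1.4299322 × 10^11.
SE = √(1.4299322 × 10^11) = 378140.

378140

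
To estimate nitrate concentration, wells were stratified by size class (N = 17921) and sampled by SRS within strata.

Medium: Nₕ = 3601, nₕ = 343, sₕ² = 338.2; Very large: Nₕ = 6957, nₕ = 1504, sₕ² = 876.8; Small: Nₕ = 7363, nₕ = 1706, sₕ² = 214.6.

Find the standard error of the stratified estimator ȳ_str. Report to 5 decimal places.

Var(ȳ_str) = Σₕ Wₕ²(1 − fₕ)sₕ²/nₕ with Wₕ = Nₕ/N, N = 17921.
Medium: Wₕ = 0.20093745; term = 0.20093745²·(1 − 0.09525132)·338.2/343 = 0.036018797.
Very large: Wₕ = 0.38820378; term = 0.38820378²·(1 − 0.21618514)·876.8/1504 = 0.068862966.
Small: Wₕ = 0.41085877; term = 0.41085877²·(1 − 0.23169904)·214.6/1706 = 0.016314253.
Sum = 0.12119602.
SE = √(0.12119602) = 0.34813.

0.34813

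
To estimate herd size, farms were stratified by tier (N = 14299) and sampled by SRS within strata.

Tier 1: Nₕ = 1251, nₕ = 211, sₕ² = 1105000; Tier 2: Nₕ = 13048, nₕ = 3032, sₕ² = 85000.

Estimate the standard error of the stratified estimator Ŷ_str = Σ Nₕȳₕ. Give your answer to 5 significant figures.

102360

Var(Ŷ_str) = Σₕ Nₕ²(1 − fₕ)sₕ²/nₕ.
Tier 1: 1251²·(1 − 211/1251)·1105000/211 = 6.8135033 × 10^9.
Tier 2: 13048²·(1 − 3032/13048)·85000/3032 = 3.6637682 × 10^9.
Sum = 1.0477272 × 10^10.
SE = √(1.0477272 × 10^10) = 102360.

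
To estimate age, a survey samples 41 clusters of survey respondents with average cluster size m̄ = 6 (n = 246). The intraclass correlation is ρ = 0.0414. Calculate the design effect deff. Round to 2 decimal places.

deff = 1 + (6 − 1)·0.0414 = 1 + 0.207 = 1.207.

1.21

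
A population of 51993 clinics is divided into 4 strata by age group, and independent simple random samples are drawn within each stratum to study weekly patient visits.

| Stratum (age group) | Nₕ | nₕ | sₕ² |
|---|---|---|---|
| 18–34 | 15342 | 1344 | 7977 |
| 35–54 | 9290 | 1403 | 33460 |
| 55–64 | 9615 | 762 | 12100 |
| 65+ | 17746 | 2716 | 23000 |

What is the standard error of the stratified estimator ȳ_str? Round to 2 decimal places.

Var(ȳ_str) = Σₕ Wₕ²(1 − fₕ)sₕ²/nₕ with Wₕ = Nₕ/N, N = 51993.
18–34: Wₕ = 0.29507818; term = 0.29507818²·(1 − 0.08760266)·7977/1344 = 0.47151828.
35–54: Wₕ = 0.17867790; term = 0.17867790²·(1 − 0.15102260)·33460/1403 = 0.64640702.
55–64: Wₕ = 0.18492874; term = 0.18492874²·(1 − 0.07925117)·12100/762 = 0.50001197.
65+: Wₕ = 0.34131518; term = 0.34131518²·(1 − 0.15304857)·23000/2716 = 0.83554102.
Sum = 2.4534783.
SE = √(2.4534783) = 1.57.

1.57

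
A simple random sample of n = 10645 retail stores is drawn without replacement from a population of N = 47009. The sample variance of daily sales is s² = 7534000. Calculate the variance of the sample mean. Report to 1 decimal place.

Under SRS without replacement, Var(ȳ) = (1 − f)·s²/n with f = n/N = 10645/47009 = 0.22644600.
Var(ȳ) = (1 − 0.22644600)·7534000/10645 = 0.77355400·707.75012 = 547.48293.

547.5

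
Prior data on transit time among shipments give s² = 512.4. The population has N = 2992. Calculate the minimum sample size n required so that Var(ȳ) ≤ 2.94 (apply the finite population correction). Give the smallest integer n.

Without fpc, n₀ = s²/D = 512.4/2.94 = 174.2857.
With fpc, (1 − n/N)·s²/n ≤ D requires n ≥ n₀/(1 + n₀/N) = 174.2857/(1 + 174.2857/2992) = 164.6923.
Rounding up, n = 165.

165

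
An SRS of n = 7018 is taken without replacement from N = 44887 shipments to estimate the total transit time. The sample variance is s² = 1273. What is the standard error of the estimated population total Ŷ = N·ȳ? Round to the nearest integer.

17559

Var(Ŷ) = N²·Var(ȳ) = N²·(1 − n/N)·s²/n.
f = 7018/44887 = 0.15634816; Var(ȳ) = 0.84365184·1273/7018 = 0.15303061.
Var(Ŷ) = 44887² · 0.15303061 = 3.0833262 × 10^8.
SE(Ŷ) = √(3.0833262 × 10^8) = 17559.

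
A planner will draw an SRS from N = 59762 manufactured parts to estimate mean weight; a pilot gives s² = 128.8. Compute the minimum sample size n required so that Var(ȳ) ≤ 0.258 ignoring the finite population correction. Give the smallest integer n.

Without fpc, n₀ = s²/D = 128.8/0.258 = 499.2248.
Rounding up, n = 500.

500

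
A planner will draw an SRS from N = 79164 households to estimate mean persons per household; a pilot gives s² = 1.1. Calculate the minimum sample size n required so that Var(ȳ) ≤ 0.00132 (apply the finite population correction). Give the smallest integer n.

Without fpc, n₀ = s²/D = 1.1/0.00132 = 833.3333.
With fpc, (1 − n/N)·s²/n ≤ D requires n ≥ n₀/(1 + n₀/N) = 833.3333/(1 + 833.3333/79164) = 824.6525.
Rounding up, n = 825.

825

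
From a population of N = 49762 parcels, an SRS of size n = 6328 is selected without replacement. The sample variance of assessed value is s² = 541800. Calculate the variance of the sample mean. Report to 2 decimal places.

74.73

Under SRS without replacement, Var(ȳ) = (1 − f)·s²/n with f = n/N = 6328/49762 = 0.12716531.
Var(ȳ) = (1 − 0.12716531)·541800/6328 = 0.87283469·85.619469 = 74.731643.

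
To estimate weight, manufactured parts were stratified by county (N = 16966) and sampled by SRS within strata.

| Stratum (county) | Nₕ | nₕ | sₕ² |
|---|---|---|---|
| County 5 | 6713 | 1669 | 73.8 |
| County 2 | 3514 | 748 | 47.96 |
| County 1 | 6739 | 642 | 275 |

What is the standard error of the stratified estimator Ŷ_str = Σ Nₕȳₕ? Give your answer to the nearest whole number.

Var(Ŷ_str) = Σₕ Nₕ²(1 − fₕ)sₕ²/nₕ.
County 5: 6713²·(1 − 1669/6713)·73.8/1669 = 1.4972411 × 10^6.
County 2: 3514²·(1 − 748/3514)·47.96/748 = 623205.83.
County 1: 6739²·(1 − 642/6739)·275/642 = 1.7599864 × 10^7.
Sum = 1.9720311 × 10^7.
SE = √(1.9720311 × 10^7) = 4441.

4441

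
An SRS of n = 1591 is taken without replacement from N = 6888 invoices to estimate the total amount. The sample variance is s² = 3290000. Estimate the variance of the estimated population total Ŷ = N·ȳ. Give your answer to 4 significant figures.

Var(Ŷ) = N²·Var(ȳ) = N²·(1 − n/N)·s²/n.
f = 1591/6888 = 0.23098142; Var(ȳ) = 0.76901858·3290000/1591 = 1590.2396.
Var(Ŷ) = 6888² · 1590.2396 = 7.5448193 × 10^10.

7.545 × 10^10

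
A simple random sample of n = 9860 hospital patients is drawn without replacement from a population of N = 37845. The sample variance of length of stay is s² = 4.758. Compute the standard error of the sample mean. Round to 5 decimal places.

Under SRS without replacement, Var(ȳ) = (1 − f)·s²/n with f = n/N = 9860/37845 = 0.26053640.
Var(ȳ) = (1 − 0.26053640)·4.758/9860 = 0.73946360·4.8255578 × 10^-4 = 3.5683244 × 10^-4.
SE(ȳ) = √(3.5683244 × 10^-4) = 0.01889.

0.01889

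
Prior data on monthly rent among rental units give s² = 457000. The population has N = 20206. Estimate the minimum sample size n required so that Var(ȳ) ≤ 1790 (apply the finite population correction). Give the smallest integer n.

Without fpc, n₀ = s²/D = 457000/1790 = 255.3073.
With fpc, (1 − n/N)·s²/n ≤ D requires n ≥ n₀/(1 + n₀/N) = 255.3073/(1 + 255.3073/20206) = 252.1217.
Rounding up, n = 253.

253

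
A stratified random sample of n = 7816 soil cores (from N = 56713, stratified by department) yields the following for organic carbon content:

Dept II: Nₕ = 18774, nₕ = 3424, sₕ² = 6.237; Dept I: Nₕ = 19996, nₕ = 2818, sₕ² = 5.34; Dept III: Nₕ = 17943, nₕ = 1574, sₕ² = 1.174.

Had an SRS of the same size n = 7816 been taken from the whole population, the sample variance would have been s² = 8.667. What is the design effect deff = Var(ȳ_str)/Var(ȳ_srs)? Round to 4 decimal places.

0.4536

Var(ȳ_str) = Σ Wₕ²(1−fₕ)sₕ²/nₕ with Wₕ = Nₕ/56713:
  Dept II: (18774/56713)²·(1−3424/18774)·6.237/3424 = 1.6320819 × 10^-4
  Dept I: (19996/56713)²·(1−2818/19996)·5.34/2818 = 2.0237215 × 10^-4
  Dept III: (17943/56713)²·(1−1574/17943)·1.174/1574 = 6.8110698 × 10^-5
  → Var(ȳ_str) = 4.3369104 × 10^-4.
Var(ȳ_srs) = (1 − 7816/56713)·8.667/7816 = 9.5605712 × 10^-4.
deff = (4.3369104 × 10^-4) / (9.5605712 × 10^-4) = 0.4536.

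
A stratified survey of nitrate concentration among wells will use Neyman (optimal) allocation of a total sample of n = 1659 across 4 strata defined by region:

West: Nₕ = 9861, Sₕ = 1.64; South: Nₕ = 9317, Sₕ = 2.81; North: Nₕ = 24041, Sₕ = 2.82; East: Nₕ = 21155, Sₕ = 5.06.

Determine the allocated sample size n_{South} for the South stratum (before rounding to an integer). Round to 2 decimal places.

199.98

Neyman allocation: nₕ = n·NₕSₕ / Σⱼ NⱼSⱼ.
Σ NⱼSⱼ = 9861·1.64 + 9317·2.81 + 24041·2.82 + 21155·5.06 = 217192.73.
n_{South} = 1659·9317·2.81 / 217192.73 = 199.98.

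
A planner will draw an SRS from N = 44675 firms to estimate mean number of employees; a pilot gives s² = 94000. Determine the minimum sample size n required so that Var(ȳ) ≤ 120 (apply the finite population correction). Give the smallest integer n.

Without fpc, n₀ = s²/D = 94000/120 = 783.3333.
With fpc, (1 − n/N)·s²/n ≤ D requires n ≥ n₀/(1 + n₀/N) = 783.3333/(1 + 783.3333/44675) = 769.8350.
Rounding up, n = 770.

770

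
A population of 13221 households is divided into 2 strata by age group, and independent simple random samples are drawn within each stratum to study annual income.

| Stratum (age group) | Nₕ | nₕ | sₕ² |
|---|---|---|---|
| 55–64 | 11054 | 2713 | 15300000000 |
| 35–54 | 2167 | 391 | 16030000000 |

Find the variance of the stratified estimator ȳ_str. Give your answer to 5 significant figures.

3.8774 × 10^6

Var(ȳ_str) = Σₕ Wₕ²(1 − fₕ)sₕ²/nₕ with Wₕ = Nₕ/N, N = 13221.
55–64: Wₕ = 0.83609409; term = 0.83609409²·(1 − 0.24543152)·15300000000/2713 = 2.9747509 × 10^6.
35–54: Wₕ = 0.16390591; term = 0.16390591²·(1 − 0.18043378)·16030000000/391 = 902672.12.
Sum = 3.877423 × 10^6.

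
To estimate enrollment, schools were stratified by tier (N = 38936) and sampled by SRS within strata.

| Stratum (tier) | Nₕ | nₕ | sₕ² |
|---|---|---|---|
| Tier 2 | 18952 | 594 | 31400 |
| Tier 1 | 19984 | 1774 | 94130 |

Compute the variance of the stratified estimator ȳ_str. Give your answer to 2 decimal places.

Var(ȳ_str) = Σₕ Wₕ²(1 − fₕ)sₕ²/nₕ with Wₕ = Nₕ/N, N = 38936.
Tier 2: Wₕ = 0.48674748; term = 0.48674748²·(1 − 0.03134234)·31400/594 = 12.13168.
Tier 1: Wₕ = 0.51325252; term = 0.51325252²·(1 − 0.08877102)·94130/1774 = 12.736912.
Sum = 24.868592.

24.87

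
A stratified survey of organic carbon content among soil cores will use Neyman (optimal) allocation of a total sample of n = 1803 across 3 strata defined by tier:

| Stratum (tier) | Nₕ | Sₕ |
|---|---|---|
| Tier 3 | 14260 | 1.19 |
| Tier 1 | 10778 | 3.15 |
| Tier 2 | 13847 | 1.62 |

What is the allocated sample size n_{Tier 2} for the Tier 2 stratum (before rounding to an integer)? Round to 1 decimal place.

Neyman allocation: nₕ = n·NₕSₕ / Σⱼ NⱼSⱼ.
Σ NⱼSⱼ = 14260·1.19 + 10778·3.15 + 13847·1.62 = 73352.24.
n_{Tier 2} = 1803·13847·1.62 / 73352.24 = 551.4.

551.4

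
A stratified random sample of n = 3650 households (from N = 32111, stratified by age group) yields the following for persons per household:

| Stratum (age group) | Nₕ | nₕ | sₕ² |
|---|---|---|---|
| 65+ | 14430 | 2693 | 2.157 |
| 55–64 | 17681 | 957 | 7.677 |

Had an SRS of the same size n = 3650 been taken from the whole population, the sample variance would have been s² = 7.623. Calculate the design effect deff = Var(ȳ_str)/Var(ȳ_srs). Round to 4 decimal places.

Var(ȳ_str) = Σ Wₕ²(1−fₕ)sₕ²/nₕ with Wₕ = Nₕ/32111:
  65+: (14430/32111)²·(1−2693/14430)·2.157/2693 = 1.3156173 × 10^-4
  55–64: (17681/32111)²·(1−957/17681)·7.677/957 = 0.0023004825
  → Var(ȳ_str) = 0.0024320442.
Var(ȳ_srs) = (1 − 3650/32111)·7.623/3650 = 0.0018510979.
deff = 0.0024320442 / 0.0018510979 = 1.3138.

1.3138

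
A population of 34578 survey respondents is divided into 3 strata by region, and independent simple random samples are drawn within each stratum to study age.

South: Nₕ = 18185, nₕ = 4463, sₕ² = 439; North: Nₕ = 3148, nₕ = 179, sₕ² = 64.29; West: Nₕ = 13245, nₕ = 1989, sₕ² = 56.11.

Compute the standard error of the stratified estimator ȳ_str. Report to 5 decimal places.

Var(ȳ_str) = Σₕ Wₕ²(1 − fₕ)sₕ²/nₕ with Wₕ = Nₕ/N, N = 34578.
South: Wₕ = 0.52591243; term = 0.52591243²·(1 − 0.24542205)·439/4463 = 0.020529039.
North: Wₕ = 0.09104055; term = 0.09104055²·(1 − 0.05686150)·64.29/179 = 0.0028076022.
West: Wₕ = 0.38304702; term = 0.38304702²·(1 − 0.15016988)·56.11/1989 = 0.0035175623.
Sum = 0.026854204.
SE = √(0.026854204) = 0.16387.

0.16387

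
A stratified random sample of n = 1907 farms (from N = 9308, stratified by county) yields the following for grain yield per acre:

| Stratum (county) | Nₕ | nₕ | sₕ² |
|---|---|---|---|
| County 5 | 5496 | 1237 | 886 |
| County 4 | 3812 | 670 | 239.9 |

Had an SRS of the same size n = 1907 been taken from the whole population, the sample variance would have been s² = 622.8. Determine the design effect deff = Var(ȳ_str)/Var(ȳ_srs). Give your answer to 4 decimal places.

Var(ȳ_str) = Σ Wₕ²(1−fₕ)sₕ²/nₕ with Wₕ = Nₕ/9308:
  County 5: (5496/9308)²·(1−1237/5496)·886/1237 = 0.19351099
  County 4: (3812/9308)²·(1−670/3812)·239.9/670 = 0.049499609
  → Var(ȳ_str) = 0.2430106.
Var(ȳ_srs) = (1 − 1907/9308)·622.8/1907 = 0.25967608.
deff = 0.2430106 / 0.25967608 = 0.9358.

0.9358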